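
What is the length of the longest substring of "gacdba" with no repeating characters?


Input: "gacdba"
Sliding window (track last position of each char):
  Position 0 ('g'): window [0,0] length 1 -- new best
  Position 1 ('a'): window [0,1] length 2 -- new best
  Position 2 ('c'): window [0,2] length 3 -- new best
  Position 3 ('d'): window [0,3] length 4 -- new best
  Position 4 ('b'): window [0,4] length 5 -- new best
  Position 5 ('a'): repeat (last at 1), move window start to 2
  Position 5 ('a'): window [2,5] length 4
Longest substring with no repeats: "gacdb" with length 5

5


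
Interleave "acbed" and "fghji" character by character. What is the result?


Interleaving "acbed" and "fghji":
  Position 0: 'a' from first, 'f' from second => "af"
  Position 1: 'c' from first, 'g' from second => "cg"
  Position 2: 'b' from first, 'h' from second => "bh"
  Position 3: 'e' from first, 'j' from second => "ej"
  Position 4: 'd' from first, 'i' from second => "di"
Result: afcgbhejdi

afcgbhejdi


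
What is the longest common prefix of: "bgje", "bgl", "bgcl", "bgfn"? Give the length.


Words: bgje, bgl, bgcl, bgfn
  Position 0: all 'b' => match
  Position 1: all 'g' => match
  Position 2: ('j', 'l', 'c', 'f') => mismatch, stop
LCP = "bg" (length 2)

2


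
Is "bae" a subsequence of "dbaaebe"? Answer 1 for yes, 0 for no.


Check if "bae" is a subsequence of "dbaaebe"
Greedy scan:
  Position 0 ('d'): no match needed
  Position 1 ('b'): matches sub[0] = 'b'
  Position 2 ('a'): matches sub[1] = 'a'
  Position 3 ('a'): no match needed
  Position 4 ('e'): matches sub[2] = 'e'
  Position 5 ('b'): no match needed
  Position 6 ('e'): no match needed
All 3 characters matched => is a subsequence

1


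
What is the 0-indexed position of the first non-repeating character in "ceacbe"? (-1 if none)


Input: ceacbe
Character frequencies:
  'a': 1
  'b': 1
  'c': 2
  'e': 2
Scanning left to right for freq == 1:
  Position 0 ('c'): freq=2, skip
  Position 1 ('e'): freq=2, skip
  Position 2 ('a'): unique! => answer = 2

2


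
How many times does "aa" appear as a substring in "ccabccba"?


Searching for "aa" in "ccabccba"
Scanning each position:
  Position 0: "cc" => no
  Position 1: "ca" => no
  Position 2: "ab" => no
  Position 3: "bc" => no
  Position 4: "cc" => no
  Position 5: "cb" => no
  Position 6: "ba" => no
Total occurrences: 0

0


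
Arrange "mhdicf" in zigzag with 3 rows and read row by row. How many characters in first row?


Zigzag "mhdicf" into 3 rows:
Placing characters:
  'm' => row 0
  'h' => row 1
  'd' => row 2
  'i' => row 1
  'c' => row 0
  'f' => row 1
Rows:
  Row 0: "mc"
  Row 1: "hif"
  Row 2: "d"
First row length: 2

2


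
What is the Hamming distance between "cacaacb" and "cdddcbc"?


Comparing "cacaacb" and "cdddcbc" position by position:
  Position 0: 'c' vs 'c' => same
  Position 1: 'a' vs 'd' => differ
  Position 2: 'c' vs 'd' => differ
  Position 3: 'a' vs 'd' => differ
  Position 4: 'a' vs 'c' => differ
  Position 5: 'c' vs 'b' => differ
  Position 6: 'b' vs 'c' => differ
Total differences (Hamming distance): 6

6


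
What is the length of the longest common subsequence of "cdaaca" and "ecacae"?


LCS of "cdaaca" and "ecacae"
DP table:
           e    c    a    c    a    e
      0    0    0    0    0    0    0
  c   0    0    1    1    1    1    1
  d   0    0    1    1    1    1    1
  a   0    0    1    2    2    2    2
  a   0    0    1    2    2    3    3
  c   0    0    1    2    3    3    3
  a   0    0    1    2    3    4    4
LCS length = dp[6][6] = 4

4


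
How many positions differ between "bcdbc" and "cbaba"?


Comparing "bcdbc" and "cbaba" position by position:
  Position 0: 'b' vs 'c' => DIFFER
  Position 1: 'c' vs 'b' => DIFFER
  Position 2: 'd' vs 'a' => DIFFER
  Position 3: 'b' vs 'b' => same
  Position 4: 'c' vs 'a' => DIFFER
Positions that differ: 4

4


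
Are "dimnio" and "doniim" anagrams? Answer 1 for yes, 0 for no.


Strings: "dimnio", "doniim"
Sorted first:  diimno
Sorted second: diimno
Sorted forms match => anagrams

1


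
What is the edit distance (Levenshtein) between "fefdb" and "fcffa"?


Computing edit distance: "fefdb" -> "fcffa"
DP table:
           f    c    f    f    a
      0    1    2    3    4    5
  f   1    0    1    2    3    4
  e   2    1    1    2    3    4
  f   3    2    2    1    2    3
  d   4    3    3    2    2    3
  b   5    4    4    3    3    3
Edit distance = dp[5][5] = 3

3


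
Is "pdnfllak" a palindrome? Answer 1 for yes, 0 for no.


Input: pdnfllak
Reversed: kallfndp
  Compare pos 0 ('p') with pos 7 ('k'): MISMATCH
  Compare pos 1 ('d') with pos 6 ('a'): MISMATCH
  Compare pos 2 ('n') with pos 5 ('l'): MISMATCH
  Compare pos 3 ('f') with pos 4 ('l'): MISMATCH
Result: not a palindrome

0


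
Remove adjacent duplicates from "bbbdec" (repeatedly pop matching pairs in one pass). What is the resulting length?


Input: bbbdec
Stack-based adjacent duplicate removal:
  Read 'b': push. Stack: b
  Read 'b': matches stack top 'b' => pop. Stack: (empty)
  Read 'b': push. Stack: b
  Read 'd': push. Stack: bd
  Read 'e': push. Stack: bde
  Read 'c': push. Stack: bdec
Final stack: "bdec" (length 4)

4


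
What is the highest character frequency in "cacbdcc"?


Input: cacbdcc
Character counts:
  'a': 1
  'b': 1
  'c': 4
  'd': 1
Maximum frequency: 4

4


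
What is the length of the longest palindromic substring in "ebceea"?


Input: "ebceea"
Checking substrings for palindromes:
  [3:5] "ee" (len 2) => palindrome
Longest palindromic substring: "ee" with length 2

2


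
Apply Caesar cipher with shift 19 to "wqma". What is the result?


Caesar cipher: shift "wqma" by 19
  'w' (pos 22) + 19 = pos 15 = 'p'
  'q' (pos 16) + 19 = pos 9 = 'j'
  'm' (pos 12) + 19 = pos 5 = 'f'
  'a' (pos 0) + 19 = pos 19 = 't'
Result: pjft

pjft


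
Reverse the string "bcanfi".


Input: bcanfi
Reading characters right to left:
  Position 5: 'i'
  Position 4: 'f'
  Position 3: 'n'
  Position 2: 'a'
  Position 1: 'c'
  Position 0: 'b'
Reversed: ifnacb

ifnacb


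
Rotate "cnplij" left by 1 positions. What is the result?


Input: "cnplij", rotate left by 1
First 1 characters: "c"
Remaining characters: "nplij"
Concatenate remaining + first: "nplij" + "c" = "nplijc"

nplijc


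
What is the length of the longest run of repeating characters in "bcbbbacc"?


Input: "bcbbbacc"
Scanning for longest run:
  Position 1 ('c'): new char, reset run to 1
  Position 2 ('b'): new char, reset run to 1
  Position 3 ('b'): continues run of 'b', length=2
  Position 4 ('b'): continues run of 'b', length=3
  Position 5 ('a'): new char, reset run to 1
  Position 6 ('c'): new char, reset run to 1
  Position 7 ('c'): continues run of 'c', length=2
Longest run: 'b' with length 3

3


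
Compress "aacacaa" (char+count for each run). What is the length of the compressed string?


Input: aacacaa
Runs:
  'a' x 2 => "a2"
  'c' x 1 => "c1"
  'a' x 1 => "a1"
  'c' x 1 => "c1"
  'a' x 2 => "a2"
Compressed: "a2c1a1c1a2"
Compressed length: 10

10


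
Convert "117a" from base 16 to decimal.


Input: "117a" in base 16
Positional expansion:
  Digit '1' (value 1) x 16^3 = 4096
  Digit '1' (value 1) x 16^2 = 256
  Digit '7' (value 7) x 16^1 = 112
  Digit 'a' (value 10) x 16^0 = 10
Sum = 4474

4474


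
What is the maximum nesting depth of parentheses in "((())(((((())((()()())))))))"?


Input: "((())(((((())((()()())))))))"
Tracking depth:
  Position 0 '(': depth becomes 1
  Position 1 '(': depth becomes 2
  Position 2 '(': depth becomes 3
  Position 3 ')': depth becomes 2
  Position 4 ')': depth becomes 1
  Position 5 '(': depth becomes 2
  Position 6 '(': depth becomes 3
  Position 7 '(': depth becomes 4
  Position 8 '(': depth becomes 5
  Position 9 '(': depth becomes 6
  Position 10 '(': depth becomes 7
  Position 11 ')': depth becomes 6
  Position 12 ')': depth becomes 5
  Position 13 '(': depth becomes 6
  Position 14 '(': depth becomes 7
  Position 15 '(': depth becomes 8
  Position 16 ')': depth becomes 7
  Position 17 '(': depth becomes 8
  Position 18 ')': depth becomes 7
  Position 19 '(': depth becomes 8
  Position 20 ')': depth becomes 7
  Position 21 ')': depth becomes 6
  Position 22 ')': depth becomes 5
  Position 23 ')': depth becomes 4
  Position 24 ')': depth becomes 3
  Position 25 ')': depth becomes 2
  Position 26 ')': depth becomes 1
  Position 27 ')': depth becomes 0
Maximum depth reached: 8

8


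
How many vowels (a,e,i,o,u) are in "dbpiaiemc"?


Input: dbpiaiemc
Checking each character:
  'd' at position 0: consonant
  'b' at position 1: consonant
  'p' at position 2: consonant
  'i' at position 3: vowel (running total: 1)
  'a' at position 4: vowel (running total: 2)
  'i' at position 5: vowel (running total: 3)
  'e' at position 6: vowel (running total: 4)
  'm' at position 7: consonant
  'c' at position 8: consonant
Total vowels: 4

4


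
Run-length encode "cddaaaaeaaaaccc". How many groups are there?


Input: cddaaaaeaaaaccc
Scanning for consecutive runs:
  Group 1: 'c' x 1 (positions 0-0)
  Group 2: 'd' x 2 (positions 1-2)
  Group 3: 'a' x 4 (positions 3-6)
  Group 4: 'e' x 1 (positions 7-7)
  Group 5: 'a' x 4 (positions 8-11)
  Group 6: 'c' x 3 (positions 12-14)
Total groups: 6

6


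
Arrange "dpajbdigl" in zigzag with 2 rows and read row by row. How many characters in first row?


Zigzag "dpajbdigl" into 2 rows:
Placing characters:
  'd' => row 0
  'p' => row 1
  'a' => row 0
  'j' => row 1
  'b' => row 0
  'd' => row 1
  'i' => row 0
  'g' => row 1
  'l' => row 0
Rows:
  Row 0: "dabil"
  Row 1: "pjdg"
First row length: 5

5


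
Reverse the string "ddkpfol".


Input: ddkpfol
Reading characters right to left:
  Position 6: 'l'
  Position 5: 'o'
  Position 4: 'f'
  Position 3: 'p'
  Position 2: 'k'
  Position 1: 'd'
  Position 0: 'd'
Reversed: lofpkdd

lofpkdd


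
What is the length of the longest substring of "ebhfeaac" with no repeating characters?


Input: "ebhfeaac"
Sliding window (track last position of each char):
  Position 0 ('e'): window [0,0] length 1 -- new best
  Position 1 ('b'): window [0,1] length 2 -- new best
  Position 2 ('h'): window [0,2] length 3 -- new best
  Position 3 ('f'): window [0,3] length 4 -- new best
  Position 4 ('e'): repeat (last at 0), move window start to 1
  Position 4 ('e'): window [1,4] length 4
  Position 5 ('a'): window [1,5] length 5 -- new best
  Position 6 ('a'): repeat (last at 5), move window start to 6
  Position 6 ('a'): window [6,6] length 1
  Position 7 ('c'): window [6,7] length 2
Longest substring with no repeats: "bhfea" with length 5

5


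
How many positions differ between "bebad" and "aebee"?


Comparing "bebad" and "aebee" position by position:
  Position 0: 'b' vs 'a' => DIFFER
  Position 1: 'e' vs 'e' => same
  Position 2: 'b' vs 'b' => same
  Position 3: 'a' vs 'e' => DIFFER
  Position 4: 'd' vs 'e' => DIFFER
Positions that differ: 3

3


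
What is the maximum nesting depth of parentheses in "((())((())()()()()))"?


Input: "((())((())()()()()))"
Tracking depth:
  Position 0 '(': depth becomes 1
  Position 1 '(': depth becomes 2
  Position 2 '(': depth becomes 3
  Position 3 ')': depth becomes 2
  Position 4 ')': depth becomes 1
  Position 5 '(': depth becomes 2
  Position 6 '(': depth becomes 3
  Position 7 '(': depth becomes 4
  Position 8 ')': depth becomes 3
  Position 9 ')': depth becomes 2
  Position 10 '(': depth becomes 3
  Position 11 ')': depth becomes 2
  Position 12 '(': depth becomes 3
  Position 13 ')': depth becomes 2
  Position 14 '(': depth becomes 3
  Position 15 ')': depth becomes 2
  Position 16 '(': depth becomes 3
  Position 17 ')': depth becomes 2
  Position 18 ')': depth becomes 1
  Position 19 ')': depth becomes 0
Maximum depth reached: 4

4


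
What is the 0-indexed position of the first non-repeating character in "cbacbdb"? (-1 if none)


Input: cbacbdb
Character frequencies:
  'a': 1
  'b': 3
  'c': 2
  'd': 1
Scanning left to right for freq == 1:
  Position 0 ('c'): freq=2, skip
  Position 1 ('b'): freq=3, skip
  Position 2 ('a'): unique! => answer = 2

2


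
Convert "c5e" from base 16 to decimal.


Input: "c5e" in base 16
Positional expansion:
  Digit 'c' (value 12) x 16^2 = 3072
  Digit '5' (value 5) x 16^1 = 80
  Digit 'e' (value 14) x 16^0 = 14
Sum = 3166

3166


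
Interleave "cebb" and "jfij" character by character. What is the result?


Interleaving "cebb" and "jfij":
  Position 0: 'c' from first, 'j' from second => "cj"
  Position 1: 'e' from first, 'f' from second => "ef"
  Position 2: 'b' from first, 'i' from second => "bi"
  Position 3: 'b' from first, 'j' from second => "bj"
Result: cjefbibj

cjefbibj


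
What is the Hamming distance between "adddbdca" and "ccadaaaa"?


Comparing "adddbdca" and "ccadaaaa" position by position:
  Position 0: 'a' vs 'c' => differ
  Position 1: 'd' vs 'c' => differ
  Position 2: 'd' vs 'a' => differ
  Position 3: 'd' vs 'd' => same
  Position 4: 'b' vs 'a' => differ
  Position 5: 'd' vs 'a' => differ
  Position 6: 'c' vs 'a' => differ
  Position 7: 'a' vs 'a' => same
Total differences (Hamming distance): 6

6


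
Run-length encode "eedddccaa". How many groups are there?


Input: eedddccaa
Scanning for consecutive runs:
  Group 1: 'e' x 2 (positions 0-1)
  Group 2: 'd' x 3 (positions 2-4)
  Group 3: 'c' x 2 (positions 5-6)
  Group 4: 'a' x 2 (positions 7-8)
Total groups: 4

4


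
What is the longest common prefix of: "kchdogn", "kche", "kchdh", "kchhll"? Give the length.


Words: kchdogn, kche, kchdh, kchhll
  Position 0: all 'k' => match
  Position 1: all 'c' => match
  Position 2: all 'h' => match
  Position 3: ('d', 'e', 'd', 'h') => mismatch, stop
LCP = "kch" (length 3)

3


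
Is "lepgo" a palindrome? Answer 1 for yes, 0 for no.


Input: lepgo
Reversed: ogpel
  Compare pos 0 ('l') with pos 4 ('o'): MISMATCH
  Compare pos 1 ('e') with pos 3 ('g'): MISMATCH
Result: not a palindrome

0


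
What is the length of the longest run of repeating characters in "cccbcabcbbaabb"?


Input: "cccbcabcbbaabb"
Scanning for longest run:
  Position 1 ('c'): continues run of 'c', length=2
  Position 2 ('c'): continues run of 'c', length=3
  Position 3 ('b'): new char, reset run to 1
  Position 4 ('c'): new char, reset run to 1
  Position 5 ('a'): new char, reset run to 1
  Position 6 ('b'): new char, reset run to 1
  Position 7 ('c'): new char, reset run to 1
  Position 8 ('b'): new char, reset run to 1
  Position 9 ('b'): continues run of 'b', length=2
  Position 10 ('a'): new char, reset run to 1
  Position 11 ('a'): continues run of 'a', length=2
  Position 12 ('b'): new char, reset run to 1
  Position 13 ('b'): continues run of 'b', length=2
Longest run: 'c' with length 3

3


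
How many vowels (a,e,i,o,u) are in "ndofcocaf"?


Input: ndofcocaf
Checking each character:
  'n' at position 0: consonant
  'd' at position 1: consonant
  'o' at position 2: vowel (running total: 1)
  'f' at position 3: consonant
  'c' at position 4: consonant
  'o' at position 5: vowel (running total: 2)
  'c' at position 6: consonant
  'a' at position 7: vowel (running total: 3)
  'f' at position 8: consonant
Total vowels: 3

3


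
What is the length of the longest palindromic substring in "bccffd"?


Input: "bccffd"
Checking substrings for palindromes:
  [1:3] "cc" (len 2) => palindrome
  [3:5] "ff" (len 2) => palindrome
Longest palindromic substring: "cc" with length 2

2


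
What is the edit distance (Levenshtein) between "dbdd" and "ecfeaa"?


Computing edit distance: "dbdd" -> "ecfeaa"
DP table:
           e    c    f    e    a    a
      0    1    2    3    4    5    6
  d   1    1    2    3    4    5    6
  b   2    2    2    3    4    5    6
  d   3    3    3    3    4    5    6
  d   4    4    4    4    4    5    6
Edit distance = dp[4][6] = 6

6


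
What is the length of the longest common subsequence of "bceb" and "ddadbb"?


LCS of "bceb" and "ddadbb"
DP table:
           d    d    a    d    b    b
      0    0    0    0    0    0    0
  b   0    0    0    0    0    1    1
  c   0    0    0    0    0    1    1
  e   0    0    0    0    0    1    1
  b   0    0    0    0    0    1    2
LCS length = dp[4][6] = 2

2


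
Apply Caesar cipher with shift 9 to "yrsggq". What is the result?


Caesar cipher: shift "yrsggq" by 9
  'y' (pos 24) + 9 = pos 7 = 'h'
  'r' (pos 17) + 9 = pos 0 = 'a'
  's' (pos 18) + 9 = pos 1 = 'b'
  'g' (pos 6) + 9 = pos 15 = 'p'
  'g' (pos 6) + 9 = pos 15 = 'p'
  'q' (pos 16) + 9 = pos 25 = 'z'
Result: habppz

habppz


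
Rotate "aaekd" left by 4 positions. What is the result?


Input: "aaekd", rotate left by 4
First 4 characters: "aaek"
Remaining characters: "d"
Concatenate remaining + first: "d" + "aaek" = "daaek"

daaek


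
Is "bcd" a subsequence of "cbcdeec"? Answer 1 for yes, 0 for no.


Check if "bcd" is a subsequence of "cbcdeec"
Greedy scan:
  Position 0 ('c'): no match needed
  Position 1 ('b'): matches sub[0] = 'b'
  Position 2 ('c'): matches sub[1] = 'c'
  Position 3 ('d'): matches sub[2] = 'd'
  Position 4 ('e'): no match needed
  Position 5 ('e'): no match needed
  Position 6 ('c'): no match needed
All 3 characters matched => is a subsequence

1


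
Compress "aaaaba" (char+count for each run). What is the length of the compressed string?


Input: aaaaba
Runs:
  'a' x 4 => "a4"
  'b' x 1 => "b1"
  'a' x 1 => "a1"
Compressed: "a4b1a1"
Compressed length: 6

6


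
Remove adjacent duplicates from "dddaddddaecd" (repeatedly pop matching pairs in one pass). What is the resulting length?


Input: dddaddddaecd
Stack-based adjacent duplicate removal:
  Read 'd': push. Stack: d
  Read 'd': matches stack top 'd' => pop. Stack: (empty)
  Read 'd': push. Stack: d
  Read 'a': push. Stack: da
  Read 'd': push. Stack: dad
  Read 'd': matches stack top 'd' => pop. Stack: da
  Read 'd': push. Stack: dad
  Read 'd': matches stack top 'd' => pop. Stack: da
  Read 'a': matches stack top 'a' => pop. Stack: d
  Read 'e': push. Stack: de
  Read 'c': push. Stack: dec
  Read 'd': push. Stack: decd
Final stack: "decd" (length 4)

4


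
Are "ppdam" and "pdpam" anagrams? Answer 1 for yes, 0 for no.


Strings: "ppdam", "pdpam"
Sorted first:  admpp
Sorted second: admpp
Sorted forms match => anagrams

1


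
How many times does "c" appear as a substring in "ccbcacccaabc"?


Searching for "c" in "ccbcacccaabc"
Scanning each position:
  Position 0: "c" => MATCH
  Position 1: "c" => MATCH
  Position 2: "b" => no
  Position 3: "c" => MATCH
  Position 4: "a" => no
  Position 5: "c" => MATCH
  Position 6: "c" => MATCH
  Position 7: "c" => MATCH
  Position 8: "a" => no
  Position 9: "a" => no
  Position 10: "b" => no
  Position 11: "c" => MATCH
Total occurrences: 7

7


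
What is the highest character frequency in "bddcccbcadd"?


Input: bddcccbcadd
Character counts:
  'a': 1
  'b': 2
  'c': 4
  'd': 4
Maximum frequency: 4

4


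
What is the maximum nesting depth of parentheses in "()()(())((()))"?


Input: "()()(())((()))"
Tracking depth:
  Position 0 '(': depth becomes 1
  Position 1 ')': depth becomes 0
  Position 2 '(': depth becomes 1
  Position 3 ')': depth becomes 0
  Position 4 '(': depth becomes 1
  Position 5 '(': depth becomes 2
  Position 6 ')': depth becomes 1
  Position 7 ')': depth becomes 0
  Position 8 '(': depth becomes 1
  Position 9 '(': depth becomes 2
  Position 10 '(': depth becomes 3
  Position 11 ')': depth becomes 2
  Position 12 ')': depth becomes 1
  Position 13 ')': depth becomes 0
Maximum depth reached: 3

3


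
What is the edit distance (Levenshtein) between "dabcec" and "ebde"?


Computing edit distance: "dabcec" -> "ebde"
DP table:
           e    b    d    e
      0    1    2    3    4
  d   1    1    2    2    3
  a   2    2    2    3    3
  b   3    3    2    3    4
  c   4    4    3    3    4
  e   5    4    4    4    3
  c   6    5    5    5    4
Edit distance = dp[6][4] = 4

4


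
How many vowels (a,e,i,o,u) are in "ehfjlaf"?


Input: ehfjlaf
Checking each character:
  'e' at position 0: vowel (running total: 1)
  'h' at position 1: consonant
  'f' at position 2: consonant
  'j' at position 3: consonant
  'l' at position 4: consonant
  'a' at position 5: vowel (running total: 2)
  'f' at position 6: consonant
Total vowels: 2

2


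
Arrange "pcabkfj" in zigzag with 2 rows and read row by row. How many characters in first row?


Zigzag "pcabkfj" into 2 rows:
Placing characters:
  'p' => row 0
  'c' => row 1
  'a' => row 0
  'b' => row 1
  'k' => row 0
  'f' => row 1
  'j' => row 0
Rows:
  Row 0: "pakj"
  Row 1: "cbf"
First row length: 4

4


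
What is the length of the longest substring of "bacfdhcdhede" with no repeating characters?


Input: "bacfdhcdhede"
Sliding window (track last position of each char):
  Position 0 ('b'): window [0,0] length 1 -- new best
  Position 1 ('a'): window [0,1] length 2 -- new best
  Position 2 ('c'): window [0,2] length 3 -- new best
  Position 3 ('f'): window [0,3] length 4 -- new best
  Position 4 ('d'): window [0,4] length 5 -- new best
  Position 5 ('h'): window [0,5] length 6 -- new best
  Position 6 ('c'): repeat (last at 2), move window start to 3
  Position 6 ('c'): window [3,6] length 4
  Position 7 ('d'): repeat (last at 4), move window start to 5
  Position 7 ('d'): window [5,7] length 3
  Position 8 ('h'): repeat (last at 5), move window start to 6
  Position 8 ('h'): window [6,8] length 3
  Position 9 ('e'): window [6,9] length 4
  Position 10 ('d'): repeat (last at 7), move window start to 8
  Position 10 ('d'): window [8,10] length 3
  Position 11 ('e'): repeat (last at 9), move window start to 10
  Position 11 ('e'): window [10,11] length 2
Longest substring with no repeats: "bacfdh" with length 6

6


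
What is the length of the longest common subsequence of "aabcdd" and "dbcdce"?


LCS of "aabcdd" and "dbcdce"
DP table:
           d    b    c    d    c    e
      0    0    0    0    0    0    0
  a   0    0    0    0    0    0    0
  a   0    0    0    0    0    0    0
  b   0    0    1    1    1    1    1
  c   0    0    1    2    2    2    2
  d   0    1    1    2    3    3    3
  d   0    1    1    2    3    3    3
LCS length = dp[6][6] = 3

3


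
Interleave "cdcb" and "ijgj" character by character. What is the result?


Interleaving "cdcb" and "ijgj":
  Position 0: 'c' from first, 'i' from second => "ci"
  Position 1: 'd' from first, 'j' from second => "dj"
  Position 2: 'c' from first, 'g' from second => "cg"
  Position 3: 'b' from first, 'j' from second => "bj"
Result: cidjcgbj

cidjcgbj


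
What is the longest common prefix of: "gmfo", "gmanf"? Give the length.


Words: gmfo, gmanf
  Position 0: all 'g' => match
  Position 1: all 'm' => match
  Position 2: ('f', 'a') => mismatch, stop
LCP = "gm" (length 2)

2


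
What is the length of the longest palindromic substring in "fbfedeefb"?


Input: "fbfedeefb"
Checking substrings for palindromes:
  [0:3] "fbf" (len 3) => palindrome
  [3:6] "ede" (len 3) => palindrome
  [5:7] "ee" (len 2) => palindrome
Longest palindromic substring: "fbf" with length 3

3


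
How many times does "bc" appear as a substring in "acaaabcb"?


Searching for "bc" in "acaaabcb"
Scanning each position:
  Position 0: "ac" => no
  Position 1: "ca" => no
  Position 2: "aa" => no
  Position 3: "aa" => no
  Position 4: "ab" => no
  Position 5: "bc" => MATCH
  Position 6: "cb" => no
Total occurrences: 1

1


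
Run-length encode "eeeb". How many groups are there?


Input: eeeb
Scanning for consecutive runs:
  Group 1: 'e' x 3 (positions 0-2)
  Group 2: 'b' x 1 (positions 3-3)
Total groups: 2

2


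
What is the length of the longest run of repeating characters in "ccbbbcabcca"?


Input: "ccbbbcabcca"
Scanning for longest run:
  Position 1 ('c'): continues run of 'c', length=2
  Position 2 ('b'): new char, reset run to 1
  Position 3 ('b'): continues run of 'b', length=2
  Position 4 ('b'): continues run of 'b', length=3
  Position 5 ('c'): new char, reset run to 1
  Position 6 ('a'): new char, reset run to 1
  Position 7 ('b'): new char, reset run to 1
  Position 8 ('c'): new char, reset run to 1
  Position 9 ('c'): continues run of 'c', length=2
  Position 10 ('a'): new char, reset run to 1
Longest run: 'b' with length 3

3


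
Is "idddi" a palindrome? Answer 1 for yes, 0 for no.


Input: idddi
Reversed: idddi
  Compare pos 0 ('i') with pos 4 ('i'): match
  Compare pos 1 ('d') with pos 3 ('d'): match
Result: palindrome

1


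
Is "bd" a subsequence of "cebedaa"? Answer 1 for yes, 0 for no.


Check if "bd" is a subsequence of "cebedaa"
Greedy scan:
  Position 0 ('c'): no match needed
  Position 1 ('e'): no match needed
  Position 2 ('b'): matches sub[0] = 'b'
  Position 3 ('e'): no match needed
  Position 4 ('d'): matches sub[1] = 'd'
  Position 5 ('a'): no match needed
  Position 6 ('a'): no match needed
All 2 characters matched => is a subsequence

1


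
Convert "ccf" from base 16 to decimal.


Input: "ccf" in base 16
Positional expansion:
  Digit 'c' (value 12) x 16^2 = 3072
  Digit 'c' (value 12) x 16^1 = 192
  Digit 'f' (value 15) x 16^0 = 15
Sum = 3279

3279


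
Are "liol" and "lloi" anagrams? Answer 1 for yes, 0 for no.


Strings: "liol", "lloi"
Sorted first:  illo
Sorted second: illo
Sorted forms match => anagrams

1


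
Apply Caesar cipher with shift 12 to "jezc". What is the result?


Caesar cipher: shift "jezc" by 12
  'j' (pos 9) + 12 = pos 21 = 'v'
  'e' (pos 4) + 12 = pos 16 = 'q'
  'z' (pos 25) + 12 = pos 11 = 'l'
  'c' (pos 2) + 12 = pos 14 = 'o'
Result: vqlo

vqlo


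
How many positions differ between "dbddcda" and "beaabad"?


Comparing "dbddcda" and "beaabad" position by position:
  Position 0: 'd' vs 'b' => DIFFER
  Position 1: 'b' vs 'e' => DIFFER
  Position 2: 'd' vs 'a' => DIFFER
  Position 3: 'd' vs 'a' => DIFFER
  Position 4: 'c' vs 'b' => DIFFER
  Position 5: 'd' vs 'a' => DIFFER
  Position 6: 'a' vs 'd' => DIFFER
Positions that differ: 7

7


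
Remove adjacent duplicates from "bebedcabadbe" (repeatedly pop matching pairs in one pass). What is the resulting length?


Input: bebedcabadbe
Stack-based adjacent duplicate removal:
  Read 'b': push. Stack: b
  Read 'e': push. Stack: be
  Read 'b': push. Stack: beb
  Read 'e': push. Stack: bebe
  Read 'd': push. Stack: bebed
  Read 'c': push. Stack: bebedc
  Read 'a': push. Stack: bebedca
  Read 'b': push. Stack: bebedcab
  Read 'a': push. Stack: bebedcaba
  Read 'd': push. Stack: bebedcabad
  Read 'b': push. Stack: bebedcabadb
  Read 'e': push. Stack: bebedcabadbe
Final stack: "bebedcabadbe" (length 12)

12


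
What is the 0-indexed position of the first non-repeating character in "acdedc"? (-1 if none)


Input: acdedc
Character frequencies:
  'a': 1
  'c': 2
  'd': 2
  'e': 1
Scanning left to right for freq == 1:
  Position 0 ('a'): unique! => answer = 0

0


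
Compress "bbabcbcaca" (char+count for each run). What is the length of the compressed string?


Input: bbabcbcaca
Runs:
  'b' x 2 => "b2"
  'a' x 1 => "a1"
  'b' x 1 => "b1"
  'c' x 1 => "c1"
  'b' x 1 => "b1"
  'c' x 1 => "c1"
  'a' x 1 => "a1"
  'c' x 1 => "c1"
  'a' x 1 => "a1"
Compressed: "b2a1b1c1b1c1a1c1a1"
Compressed length: 18

18


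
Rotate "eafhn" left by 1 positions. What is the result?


Input: "eafhn", rotate left by 1
First 1 characters: "e"
Remaining characters: "afhn"
Concatenate remaining + first: "afhn" + "e" = "afhne"

afhne


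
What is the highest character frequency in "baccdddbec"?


Input: baccdddbec
Character counts:
  'a': 1
  'b': 2
  'c': 3
  'd': 3
  'e': 1
Maximum frequency: 3

3


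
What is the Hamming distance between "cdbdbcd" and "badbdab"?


Comparing "cdbdbcd" and "badbdab" position by position:
  Position 0: 'c' vs 'b' => differ
  Position 1: 'd' vs 'a' => differ
  Position 2: 'b' vs 'd' => differ
  Position 3: 'd' vs 'b' => differ
  Position 4: 'b' vs 'd' => differ
  Position 5: 'c' vs 'a' => differ
  Position 6: 'd' vs 'b' => differ
Total differences (Hamming distance): 7

7


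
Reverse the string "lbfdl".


Input: lbfdl
Reading characters right to left:
  Position 4: 'l'
  Position 3: 'd'
  Position 2: 'f'
  Position 1: 'b'
  Position 0: 'l'
Reversed: ldfbl

ldfbl


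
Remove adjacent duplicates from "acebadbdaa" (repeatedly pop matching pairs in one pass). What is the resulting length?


Input: acebadbdaa
Stack-based adjacent duplicate removal:
  Read 'a': push. Stack: a
  Read 'c': push. Stack: ac
  Read 'e': push. Stack: ace
  Read 'b': push. Stack: aceb
  Read 'a': push. Stack: aceba
  Read 'd': push. Stack: acebad
  Read 'b': push. Stack: acebadb
  Read 'd': push. Stack: acebadbd
  Read 'a': push. Stack: acebadbda
  Read 'a': matches stack top 'a' => pop. Stack: acebadbd
Final stack: "acebadbd" (length 8)

8


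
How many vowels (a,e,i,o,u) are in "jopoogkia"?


Input: jopoogkia
Checking each character:
  'j' at position 0: consonant
  'o' at position 1: vowel (running total: 1)
  'p' at position 2: consonant
  'o' at position 3: vowel (running total: 2)
  'o' at position 4: vowel (running total: 3)
  'g' at position 5: consonant
  'k' at position 6: consonant
  'i' at position 7: vowel (running total: 4)
  'a' at position 8: vowel (running total: 5)
Total vowels: 5

5


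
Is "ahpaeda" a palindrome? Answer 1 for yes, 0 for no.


Input: ahpaeda
Reversed: adeapha
  Compare pos 0 ('a') with pos 6 ('a'): match
  Compare pos 1 ('h') with pos 5 ('d'): MISMATCH
  Compare pos 2 ('p') with pos 4 ('e'): MISMATCH
Result: not a palindrome

0


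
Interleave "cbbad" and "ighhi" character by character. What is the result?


Interleaving "cbbad" and "ighhi":
  Position 0: 'c' from first, 'i' from second => "ci"
  Position 1: 'b' from first, 'g' from second => "bg"
  Position 2: 'b' from first, 'h' from second => "bh"
  Position 3: 'a' from first, 'h' from second => "ah"
  Position 4: 'd' from first, 'i' from second => "di"
Result: cibgbhahdi

cibgbhahdi


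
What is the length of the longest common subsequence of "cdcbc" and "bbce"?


LCS of "cdcbc" and "bbce"
DP table:
           b    b    c    e
      0    0    0    0    0
  c   0    0    0    1    1
  d   0    0    0    1    1
  c   0    0    0    1    1
  b   0    1    1    1    1
  c   0    1    1    2    2
LCS length = dp[5][4] = 2

2


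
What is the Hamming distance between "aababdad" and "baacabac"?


Comparing "aababdad" and "baacabac" position by position:
  Position 0: 'a' vs 'b' => differ
  Position 1: 'a' vs 'a' => same
  Position 2: 'b' vs 'a' => differ
  Position 3: 'a' vs 'c' => differ
  Position 4: 'b' vs 'a' => differ
  Position 5: 'd' vs 'b' => differ
  Position 6: 'a' vs 'a' => same
  Position 7: 'd' vs 'c' => differ
Total differences (Hamming distance): 6

6


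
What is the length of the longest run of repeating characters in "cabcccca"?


Input: "cabcccca"
Scanning for longest run:
  Position 1 ('a'): new char, reset run to 1
  Position 2 ('b'): new char, reset run to 1
  Position 3 ('c'): new char, reset run to 1
  Position 4 ('c'): continues run of 'c', length=2
  Position 5 ('c'): continues run of 'c', length=3
  Position 6 ('c'): continues run of 'c', length=4
  Position 7 ('a'): new char, reset run to 1
Longest run: 'c' with length 4

4


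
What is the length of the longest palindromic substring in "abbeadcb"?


Input: "abbeadcb"
Checking substrings for palindromes:
  [1:3] "bb" (len 2) => palindrome
Longest palindromic substring: "bb" with length 2

2


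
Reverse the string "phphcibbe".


Input: phphcibbe
Reading characters right to left:
  Position 8: 'e'
  Position 7: 'b'
  Position 6: 'b'
  Position 5: 'i'
  Position 4: 'c'
  Position 3: 'h'
  Position 2: 'p'
  Position 1: 'h'
  Position 0: 'p'
Reversed: ebbichphp

ebbichphp


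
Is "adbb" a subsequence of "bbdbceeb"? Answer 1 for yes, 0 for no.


Check if "adbb" is a subsequence of "bbdbceeb"
Greedy scan:
  Position 0 ('b'): no match needed
  Position 1 ('b'): no match needed
  Position 2 ('d'): no match needed
  Position 3 ('b'): no match needed
  Position 4 ('c'): no match needed
  Position 5 ('e'): no match needed
  Position 6 ('e'): no match needed
  Position 7 ('b'): no match needed
Only matched 0/4 characters => not a subsequence

0


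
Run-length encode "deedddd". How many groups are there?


Input: deedddd
Scanning for consecutive runs:
  Group 1: 'd' x 1 (positions 0-0)
  Group 2: 'e' x 2 (positions 1-2)
  Group 3: 'd' x 4 (positions 3-6)
Total groups: 3

3


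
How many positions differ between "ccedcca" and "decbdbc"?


Comparing "ccedcca" and "decbdbc" position by position:
  Position 0: 'c' vs 'd' => DIFFER
  Position 1: 'c' vs 'e' => DIFFER
  Position 2: 'e' vs 'c' => DIFFER
  Position 3: 'd' vs 'b' => DIFFER
  Position 4: 'c' vs 'd' => DIFFER
  Position 5: 'c' vs 'b' => DIFFER
  Position 6: 'a' vs 'c' => DIFFER
Positions that differ: 7

7


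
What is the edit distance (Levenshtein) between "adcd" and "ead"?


Computing edit distance: "adcd" -> "ead"
DP table:
           e    a    d
      0    1    2    3
  a   1    1    1    2
  d   2    2    2    1
  c   3    3    3    2
  d   4    4    4    3
Edit distance = dp[4][3] = 3

3


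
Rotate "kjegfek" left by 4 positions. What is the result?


Input: "kjegfek", rotate left by 4
First 4 characters: "kjeg"
Remaining characters: "fek"
Concatenate remaining + first: "fek" + "kjeg" = "fekkjeg"

fekkjeg


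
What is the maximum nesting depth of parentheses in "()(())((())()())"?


Input: "()(())((())()())"
Tracking depth:
  Position 0 '(': depth becomes 1
  Position 1 ')': depth becomes 0
  Position 2 '(': depth becomes 1
  Position 3 '(': depth becomes 2
  Position 4 ')': depth becomes 1
  Position 5 ')': depth becomes 0
  Position 6 '(': depth becomes 1
  Position 7 '(': depth becomes 2
  Position 8 '(': depth becomes 3
  Position 9 ')': depth becomes 2
  Position 10 ')': depth becomes 1
  Position 11 '(': depth becomes 2
  Position 12 ')': depth becomes 1
  Position 13 '(': depth becomes 2
  Position 14 ')': depth becomes 1
  Position 15 ')': depth becomes 0
Maximum depth reached: 3

3


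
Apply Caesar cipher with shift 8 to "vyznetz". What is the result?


Caesar cipher: shift "vyznetz" by 8
  'v' (pos 21) + 8 = pos 3 = 'd'
  'y' (pos 24) + 8 = pos 6 = 'g'
  'z' (pos 25) + 8 = pos 7 = 'h'
  'n' (pos 13) + 8 = pos 21 = 'v'
  'e' (pos 4) + 8 = pos 12 = 'm'
  't' (pos 19) + 8 = pos 1 = 'b'
  'z' (pos 25) + 8 = pos 7 = 'h'
Result: dghvmbh

dghvmbh


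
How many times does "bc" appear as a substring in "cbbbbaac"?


Searching for "bc" in "cbbbbaac"
Scanning each position:
  Position 0: "cb" => no
  Position 1: "bb" => no
  Position 2: "bb" => no
  Position 3: "bb" => no
  Position 4: "ba" => no
  Position 5: "aa" => no
  Position 6: "ac" => no
Total occurrences: 0

0


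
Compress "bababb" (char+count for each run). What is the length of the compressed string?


Input: bababb
Runs:
  'b' x 1 => "b1"
  'a' x 1 => "a1"
  'b' x 1 => "b1"
  'a' x 1 => "a1"
  'b' x 2 => "b2"
Compressed: "b1a1b1a1b2"
Compressed length: 10

10


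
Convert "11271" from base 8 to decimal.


Input: "11271" in base 8
Positional expansion:
  Digit '1' (value 1) x 8^4 = 4096
  Digit '1' (value 1) x 8^3 = 512
  Digit '2' (value 2) x 8^2 = 128
  Digit '7' (value 7) x 8^1 = 56
  Digit '1' (value 1) x 8^0 = 1
Sum = 4793

4793


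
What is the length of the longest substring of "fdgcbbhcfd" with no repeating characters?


Input: "fdgcbbhcfd"
Sliding window (track last position of each char):
  Position 0 ('f'): window [0,0] length 1 -- new best
  Position 1 ('d'): window [0,1] length 2 -- new best
  Position 2 ('g'): window [0,2] length 3 -- new best
  Position 3 ('c'): window [0,3] length 4 -- new best
  Position 4 ('b'): window [0,4] length 5 -- new best
  Position 5 ('b'): repeat (last at 4), move window start to 5
  Position 5 ('b'): window [5,5] length 1
  Position 6 ('h'): window [5,6] length 2
  Position 7 ('c'): window [5,7] length 3
  Position 8 ('f'): window [5,8] length 4
  Position 9 ('d'): window [5,9] length 5
Longest substring with no repeats: "fdgcb" with length 5

5


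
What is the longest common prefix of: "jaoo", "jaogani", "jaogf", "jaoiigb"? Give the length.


Words: jaoo, jaogani, jaogf, jaoiigb
  Position 0: all 'j' => match
  Position 1: all 'a' => match
  Position 2: all 'o' => match
  Position 3: ('o', 'g', 'g', 'i') => mismatch, stop
LCP = "jao" (length 3)

3


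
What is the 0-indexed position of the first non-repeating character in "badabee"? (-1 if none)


Input: badabee
Character frequencies:
  'a': 2
  'b': 2
  'd': 1
  'e': 2
Scanning left to right for freq == 1:
  Position 0 ('b'): freq=2, skip
  Position 1 ('a'): freq=2, skip
  Position 2 ('d'): unique! => answer = 2

2


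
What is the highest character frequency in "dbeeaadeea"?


Input: dbeeaadeea
Character counts:
  'a': 3
  'b': 1
  'd': 2
  'e': 4
Maximum frequency: 4

4


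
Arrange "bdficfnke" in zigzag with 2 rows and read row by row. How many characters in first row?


Zigzag "bdficfnke" into 2 rows:
Placing characters:
  'b' => row 0
  'd' => row 1
  'f' => row 0
  'i' => row 1
  'c' => row 0
  'f' => row 1
  'n' => row 0
  'k' => row 1
  'e' => row 0
Rows:
  Row 0: "bfcne"
  Row 1: "difk"
First row length: 5

5


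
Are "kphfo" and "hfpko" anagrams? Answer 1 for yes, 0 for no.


Strings: "kphfo", "hfpko"
Sorted first:  fhkop
Sorted second: fhkop
Sorted forms match => anagrams

1


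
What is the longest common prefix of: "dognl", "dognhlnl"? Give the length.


Words: dognl, dognhlnl
  Position 0: all 'd' => match
  Position 1: all 'o' => match
  Position 2: all 'g' => match
  Position 3: all 'n' => match
  Position 4: ('l', 'h') => mismatch, stop
LCP = "dogn" (length 4)

4


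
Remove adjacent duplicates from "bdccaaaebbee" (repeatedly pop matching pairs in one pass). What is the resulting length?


Input: bdccaaaebbee
Stack-based adjacent duplicate removal:
  Read 'b': push. Stack: b
  Read 'd': push. Stack: bd
  Read 'c': push. Stack: bdc
  Read 'c': matches stack top 'c' => pop. Stack: bd
  Read 'a': push. Stack: bda
  Read 'a': matches stack top 'a' => pop. Stack: bd
  Read 'a': push. Stack: bda
  Read 'e': push. Stack: bdae
  Read 'b': push. Stack: bdaeb
  Read 'b': matches stack top 'b' => pop. Stack: bdae
  Read 'e': matches stack top 'e' => pop. Stack: bda
  Read 'e': push. Stack: bdae
Final stack: "bdae" (length 4)

4


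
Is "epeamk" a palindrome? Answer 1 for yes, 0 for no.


Input: epeamk
Reversed: kmaepe
  Compare pos 0 ('e') with pos 5 ('k'): MISMATCH
  Compare pos 1 ('p') with pos 4 ('m'): MISMATCH
  Compare pos 2 ('e') with pos 3 ('a'): MISMATCH
Result: not a palindrome

0


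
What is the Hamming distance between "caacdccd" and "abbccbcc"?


Comparing "caacdccd" and "abbccbcc" position by position:
  Position 0: 'c' vs 'a' => differ
  Position 1: 'a' vs 'b' => differ
  Position 2: 'a' vs 'b' => differ
  Position 3: 'c' vs 'c' => same
  Position 4: 'd' vs 'c' => differ
  Position 5: 'c' vs 'b' => differ
  Position 6: 'c' vs 'c' => same
  Position 7: 'd' vs 'c' => differ
Total differences (Hamming distance): 6

6


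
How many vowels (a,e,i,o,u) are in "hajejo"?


Input: hajejo
Checking each character:
  'h' at position 0: consonant
  'a' at position 1: vowel (running total: 1)
  'j' at position 2: consonant
  'e' at position 3: vowel (running total: 2)
  'j' at position 4: consonant
  'o' at position 5: vowel (running total: 3)
Total vowels: 3

3


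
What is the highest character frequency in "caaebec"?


Input: caaebec
Character counts:
  'a': 2
  'b': 1
  'c': 2
  'e': 2
Maximum frequency: 2

2


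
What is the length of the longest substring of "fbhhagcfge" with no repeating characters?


Input: "fbhhagcfge"
Sliding window (track last position of each char):
  Position 0 ('f'): window [0,0] length 1 -- new best
  Position 1 ('b'): window [0,1] length 2 -- new best
  Position 2 ('h'): window [0,2] length 3 -- new best
  Position 3 ('h'): repeat (last at 2), move window start to 3
  Position 3 ('h'): window [3,3] length 1
  Position 4 ('a'): window [3,4] length 2
  Position 5 ('g'): window [3,5] length 3
  Position 6 ('c'): window [3,6] length 4 -- new best
  Position 7 ('f'): window [3,7] length 5 -- new best
  Position 8 ('g'): repeat (last at 5), move window start to 6
  Position 8 ('g'): window [6,8] length 3
  Position 9 ('e'): window [6,9] length 4
Longest substring with no repeats: "hagcf" with length 5

5
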